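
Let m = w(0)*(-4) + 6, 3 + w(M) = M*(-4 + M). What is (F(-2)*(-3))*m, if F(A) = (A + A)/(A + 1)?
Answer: -216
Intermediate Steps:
w(M) = -3 + M*(-4 + M)
m = 18 (m = (-3 + 0² - 4*0)*(-4) + 6 = (-3 + 0 + 0)*(-4) + 6 = -3*(-4) + 6 = 12 + 6 = 18)
F(A) = 2*A/(1 + A) (F(A) = (2*A)/(1 + A) = 2*A/(1 + A))
(F(-2)*(-3))*m = ((2*(-2)/(1 - 2))*(-3))*18 = ((2*(-2)/(-1))*(-3))*18 = ((2*(-2)*(-1))*(-3))*18 = (4*(-3))*18 = -12*18 = -216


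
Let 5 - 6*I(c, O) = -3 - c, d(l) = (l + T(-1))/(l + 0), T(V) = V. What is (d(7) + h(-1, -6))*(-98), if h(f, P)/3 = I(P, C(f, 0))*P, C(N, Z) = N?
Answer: 504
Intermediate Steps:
d(l) = (-1 + l)/l (d(l) = (l - 1)/(l + 0) = (-1 + l)/l)
I(c, O) = 4/3 + c/6 (I(c, O) = ⅚ - (-3 - c)/6 = ⅚ + (½ + c/6) = 4/3 + c/6)
h(f, P) = 3*P*(4/3 + P/6) (h(f, P) = 3*((4/3 + P/6)*P) = 3*(P*(4/3 + P/6)) = 3*P*(4/3 + P/6))
(d(7) + h(-1, -6))*(-98) = ((-1 + 7)/7 + (½)*(-6)*(8 - 6))*(-98) = ((⅐)*6 + (½)*(-6)*2)*(-98) = (6/7 - 6)*(-98) = -36/7*(-98) = 504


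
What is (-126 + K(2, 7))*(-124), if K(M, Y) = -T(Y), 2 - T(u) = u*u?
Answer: 9796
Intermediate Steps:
T(u) = 2 - u² (T(u) = 2 - u*u = 2 - u²)
K(M, Y) = -2 + Y² (K(M, Y) = -(2 - Y²) = -2 + Y²)
(-126 + K(2, 7))*(-124) = (-126 + (-2 + 7²))*(-124) = (-126 + (-2 + 49))*(-124) = (-126 + 47)*(-124) = -79*(-124) = 9796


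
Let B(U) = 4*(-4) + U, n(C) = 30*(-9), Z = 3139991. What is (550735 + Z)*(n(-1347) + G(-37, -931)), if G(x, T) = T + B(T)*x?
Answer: 124886786388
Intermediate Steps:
n(C) = -270
B(U) = -16 + U
G(x, T) = T + x*(-16 + T) (G(x, T) = T + (-16 + T)*x = T + x*(-16 + T))
(550735 + Z)*(n(-1347) + G(-37, -931)) = (550735 + 3139991)*(-270 + (-931 - 37*(-16 - 931))) = 3690726*(-270 + (-931 - 37*(-947))) = 3690726*(-270 + (-931 + 35039)) = 3690726*(-270 + 34108) = 3690726*33838 = 124886786388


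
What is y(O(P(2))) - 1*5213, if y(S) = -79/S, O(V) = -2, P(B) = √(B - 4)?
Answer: -10347/2 ≈ -5173.5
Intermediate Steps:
P(B) = √(-4 + B)
y(O(P(2))) - 1*5213 = -79/(-2) - 1*5213 = -79*(-½) - 5213 = 79/2 - 5213 = -10347/2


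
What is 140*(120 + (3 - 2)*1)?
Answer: 16940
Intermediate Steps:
140*(120 + (3 - 2)*1) = 140*(120 + 1*1) = 140*(120 + 1) = 140*121 = 16940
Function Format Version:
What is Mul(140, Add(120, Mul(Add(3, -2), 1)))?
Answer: 16940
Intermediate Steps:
Mul(140, Add(120, Mul(Add(3, -2), 1))) = Mul(140, Add(120, Mul(1, 1))) = Mul(140, Add(120, 1)) = Mul(140, 121) = 16940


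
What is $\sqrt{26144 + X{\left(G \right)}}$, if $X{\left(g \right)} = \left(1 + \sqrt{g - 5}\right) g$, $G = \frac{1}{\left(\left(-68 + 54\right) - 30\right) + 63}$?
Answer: $\frac{\sqrt{9438003 + i \sqrt{1786}}}{19} \approx 161.69 + 0.00036201 i$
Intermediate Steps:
$G = \frac{1}{19}$ ($G = \frac{1}{\left(-14 - 30\right) + 63} = \frac{1}{-44 + 63} = \frac{1}{19} \approx 0.052632$)
$X{\left(g \right)} = g \left(1 + \sqrt{-5 + g}\right)$ ($X{\left(g \right)} = \left(1 + \sqrt{-5 + g}\right) g = g \left(1 + \sqrt{-5 + g}\right)$)
$\sqrt{26144 + X{\left(G \right)}} = \sqrt{26144 + \frac{1 + \sqrt{-5 + \frac{1}{19}}}{19}} = \sqrt{26144 + \frac{1 + \sqrt{- \frac{94}{19}}}{19}} = \sqrt{26144 + \frac{1 + \frac{i \sqrt{1786}}{19}}{19}} = \sqrt{26144 + \left(\frac{1}{19} + \frac{i \sqrt{1786}}{361}\right)} = \sqrt{\frac{496737}{19} + \frac{i \sqrt{1786}}{361}}$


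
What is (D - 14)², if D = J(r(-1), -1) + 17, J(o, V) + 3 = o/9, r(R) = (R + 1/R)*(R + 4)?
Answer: 4/9 ≈ 0.44444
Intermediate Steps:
r(R) = (4 + R)*(R + 1/R) (r(R) = (R + 1/R)*(4 + R) = (4 + R)*(R + 1/R))
J(o, V) = -3 + o/9
D = 40/3 (D = (-3 + (1 + (-1)² + 4*(-1) + 4/(-1))/9) + 17 = (-3 + (1 + 1 - 4 + 4*(-1))/9) + 17 = (-3 + (1 + 1 - 4 - 4)/9) + 17 = (-3 + (⅑)*(-6)) + 17 = (-3 - ⅔) + 17 = -11/3 + 17 = 40/3 ≈ 13.333)
(D - 14)² = (40/3 - 14)² = (-⅔)² = 4/9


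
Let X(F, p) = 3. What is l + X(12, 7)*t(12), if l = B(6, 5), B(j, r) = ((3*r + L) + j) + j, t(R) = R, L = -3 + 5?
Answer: 65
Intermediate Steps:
L = 2
B(j, r) = 2 + 2*j + 3*r (B(j, r) = ((3*r + 2) + j) + j = ((2 + 3*r) + j) + j = (2 + j + 3*r) + j = 2 + 2*j + 3*r)
l = 29 (l = 2 + 2*6 + 3*5 = 2 + 12 + 15 = 29)
l + X(12, 7)*t(12) = 29 + 3*12 = 29 + 36 = 65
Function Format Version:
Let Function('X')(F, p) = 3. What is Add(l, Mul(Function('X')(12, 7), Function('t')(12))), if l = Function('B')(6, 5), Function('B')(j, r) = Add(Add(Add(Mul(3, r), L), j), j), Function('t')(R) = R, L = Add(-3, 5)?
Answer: 65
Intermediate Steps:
L = 2
Function('B')(j, r) = Add(2, Mul(2, j), Mul(3, r)) (Function('B')(j, r) = Add(Add(Add(Mul(3, r), 2), j), j) = Add(Add(Add(2, Mul(3, r)), j), j) = Add(Add(2, j, Mul(3, r)), j) = Add(2, Mul(2, j), Mul(3, r)))
l = 29 (l = Add(2, Mul(2, 6), Mul(3, 5)) = Add(2, 12, 15) = 29)
Add(l, Mul(Function('X')(12, 7), Function('t')(12))) = Add(29, Mul(3, 12)) = Add(29, 36) = 65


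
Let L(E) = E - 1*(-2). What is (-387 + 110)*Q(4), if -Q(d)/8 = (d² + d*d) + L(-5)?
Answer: 64264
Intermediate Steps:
L(E) = 2 + E (L(E) = E + 2 = 2 + E)
Q(d) = 24 - 16*d² (Q(d) = -8*((d² + d*d) + (2 - 5)) = -8*((d² + d²) - 3) = -8*(2*d² - 3) = -8*(-3 + 2*d²) = 24 - 16*d²)
(-387 + 110)*Q(4) = (-387 + 110)*(24 - 16*4²) = -277*(24 - 16*16) = -277*(24 - 256) = -277*(-232) = 64264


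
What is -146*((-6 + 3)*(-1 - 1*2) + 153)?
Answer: -23652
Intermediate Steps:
-146*((-6 + 3)*(-1 - 1*2) + 153) = -146*(-3*(-1 - 2) + 153) = -146*(-3*(-3) + 153) = -146*(9 + 153) = -146*162 = -23652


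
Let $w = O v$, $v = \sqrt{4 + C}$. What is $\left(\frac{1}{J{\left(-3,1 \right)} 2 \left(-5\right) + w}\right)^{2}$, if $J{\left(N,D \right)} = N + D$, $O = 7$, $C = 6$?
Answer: $\frac{89}{810} - \frac{14 \sqrt{10}}{405} \approx 0.00056324$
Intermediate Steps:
$v = \sqrt{10}$ ($v = \sqrt{4 + 6} = \sqrt{10} \approx 3.1623$)
$J{\left(N,D \right)} = D + N$
$w = 7 \sqrt{10} \approx 22.136$
$\left(\frac{1}{J{\left(-3,1 \right)} 2 \left(-5\right) + w}\right)^{2} = \left(\frac{1}{\left(1 - 3\right) 2 \left(-5\right) + 7 \sqrt{10}}\right)^{2} = \left(\frac{1}{\left(-2\right) 2 \left(-5\right) + 7 \sqrt{10}}\right)^{2} = \left(\frac{1}{\left(-4\right) \left(-5\right) + 7 \sqrt{10}}\right)^{2} = \left(\frac{1}{20 + 7 \sqrt{10}}\right)^{2} = \frac{1}{\left(20 + 7 \sqrt{10}\right)^{2}}$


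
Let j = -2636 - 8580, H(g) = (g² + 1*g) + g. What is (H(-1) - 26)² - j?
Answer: 11945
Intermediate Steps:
H(g) = g² + 2*g (H(g) = (g² + g) + g = (g + g²) + g = g² + 2*g)
j = -11216
(H(-1) - 26)² - j = (-(2 - 1) - 26)² - 1*(-11216) = (-1*1 - 26)² + 11216 = (-1 - 26)² + 11216 = (-27)² + 11216 = 729 + 11216 = 11945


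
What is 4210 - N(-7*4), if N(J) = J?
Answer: 4238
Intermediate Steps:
4210 - N(-7*4) = 4210 - (-7)*4 = 4210 - 1*(-28) = 4210 + 28 = 4238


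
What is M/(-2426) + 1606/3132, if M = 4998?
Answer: -2939395/1899558 ≈ -1.5474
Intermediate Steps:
M/(-2426) + 1606/3132 = 4998/(-2426) + 1606/3132 = 4998*(-1/2426) + 1606*(1/3132) = -2499/1213 + 803/1566 = -2939395/1899558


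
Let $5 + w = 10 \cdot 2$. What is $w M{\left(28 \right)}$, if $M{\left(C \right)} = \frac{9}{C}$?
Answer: $\frac{135}{28} \approx 4.8214$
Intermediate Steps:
$w = 15$ ($w = -5 + 10 \cdot 2 = -5 + 20 = 15$)
$w M{\left(28 \right)} = 15 \cdot \frac{9}{28} = \frac{135}{28}$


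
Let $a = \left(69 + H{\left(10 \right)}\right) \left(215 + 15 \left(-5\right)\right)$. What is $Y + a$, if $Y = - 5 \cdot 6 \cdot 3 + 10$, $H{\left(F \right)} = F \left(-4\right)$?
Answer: $3980$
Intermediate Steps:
$H{\left(F \right)} = - 4 F$
$Y = -80$ ($Y = \left(-5\right) 18 + 10 = -90 + 10 = -80$)
$a = 4060$ ($a = \left(69 - 40\right) \left(215 + 15 \left(-5\right)\right) = \left(69 - 40\right) \left(215 - 75\right) = 29 \cdot 140 = 4060$)
$Y + a = -80 + 4060 = 3980$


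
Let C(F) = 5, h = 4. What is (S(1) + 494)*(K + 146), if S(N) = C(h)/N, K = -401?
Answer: -127245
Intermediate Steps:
S(N) = 5/N
(S(1) + 494)*(K + 146) = (5/1 + 494)*(-401 + 146) = (5*1 + 494)*(-255) = (5 + 494)*(-255) = 499*(-255) = -127245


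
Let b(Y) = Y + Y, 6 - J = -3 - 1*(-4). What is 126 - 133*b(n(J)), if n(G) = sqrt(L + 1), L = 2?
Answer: 126 - 266*sqrt(3) ≈ -334.73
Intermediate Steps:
J = 5 (J = 6 - (-3 - 1*(-4)) = 6 - (-3 + 4) = 6 - 1*1 = 6 - 1 = 5)
n(G) = sqrt(3) (n(G) = sqrt(2 + 1) = sqrt(3))
b(Y) = 2*Y
126 - 133*b(n(J)) = 126 - 266*sqrt(3)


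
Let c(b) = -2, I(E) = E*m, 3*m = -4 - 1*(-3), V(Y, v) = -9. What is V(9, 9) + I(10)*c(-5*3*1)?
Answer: -7/3 ≈ -2.3333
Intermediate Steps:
m = -1/3 (m = (-4 - 1*(-3))/3 = (-4 + 3)/3 = (1/3)*(-1) = -1/3 ≈ -0.33333)
I(E) = -E/3 (I(E) = E*(-1/3) = -E/3)
V(9, 9) + I(10)*c(-5*3*1) = -9 - 1/3*10*(-2) = -9 - 10/3*(-2) = -9 + 20/3 = -7/3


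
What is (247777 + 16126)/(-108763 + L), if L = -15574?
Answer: -263903/124337 ≈ -2.1225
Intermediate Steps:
(247777 + 16126)/(-108763 + L) = (247777 + 16126)/(-108763 - 15574) = 263903/(-124337) = 263903*(-1/124337) = -263903/124337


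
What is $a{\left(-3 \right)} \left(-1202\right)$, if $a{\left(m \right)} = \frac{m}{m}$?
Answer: $-1202$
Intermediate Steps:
$a{\left(m \right)} = 1$
$a{\left(-3 \right)} \left(-1202\right) = 1 \left(-1202\right) = -1202$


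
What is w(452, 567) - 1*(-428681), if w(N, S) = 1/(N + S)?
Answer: 436825940/1019 ≈ 4.2868e+5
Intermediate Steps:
w(452, 567) - 1*(-428681) = 1/(452 + 567) - 1*(-428681) = 1/1019 + 428681 = 436825940/1019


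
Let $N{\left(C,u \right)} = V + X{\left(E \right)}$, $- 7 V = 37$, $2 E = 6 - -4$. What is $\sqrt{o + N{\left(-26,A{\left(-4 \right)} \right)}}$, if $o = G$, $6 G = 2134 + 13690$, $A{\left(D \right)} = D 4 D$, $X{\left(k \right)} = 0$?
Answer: $\frac{\sqrt{1160733}}{21} \approx 51.303$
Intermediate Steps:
$E = 5$ ($E = \frac{6 - -4}{2} = \frac{6 + 4}{2} = \frac{1}{2} \cdot 10 = 5$)
$A{\left(D \right)} = 4 D^{2}$ ($A{\left(D \right)} = 4 D D = 4 D^{2}$)
$V = - \frac{37}{7}$ ($V = \left(- \frac{1}{7}\right) 37 = - \frac{37}{7} \approx -5.2857$)
$N{\left(C,u \right)} = - \frac{37}{7}$ ($N{\left(C,u \right)} = - \frac{37}{7} + 0 = - \frac{37}{7}$)
$G = \frac{7912}{3}$ ($G = \frac{2134 + 13690}{6} = \frac{1}{6} \cdot 15824 = \frac{7912}{3} \approx 2637.3$)
$o = \frac{7912}{3} \approx 2637.3$
$\sqrt{o + N{\left(-26,A{\left(-4 \right)} \right)}} = \sqrt{\frac{7912}{3} - \frac{37}{7}} = \sqrt{\frac{55273}{21}} = \frac{\sqrt{1160733}}{21}$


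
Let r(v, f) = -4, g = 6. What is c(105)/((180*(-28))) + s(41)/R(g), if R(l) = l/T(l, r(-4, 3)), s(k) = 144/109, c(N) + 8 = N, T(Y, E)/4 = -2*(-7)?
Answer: 6763187/549360 ≈ 12.311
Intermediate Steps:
T(Y, E) = 56 (T(Y, E) = 4*(-2*(-7)) = 4*14 = 56)
c(N) = -8 + N
s(k) = 144/109 (s(k) = 144*(1/109) = 144/109)
R(l) = l/56
c(105)/((180*(-28))) + s(41)/R(g) = (-8 + 105)/((180*(-28))) + 144/(109*(((1/56)*6))) = 97/(-5040) + 144/(109*(3/28)) = 97*(-1/5040) + (144/109)*(28/3) = -97/5040 + 1344/109 = 6763187/549360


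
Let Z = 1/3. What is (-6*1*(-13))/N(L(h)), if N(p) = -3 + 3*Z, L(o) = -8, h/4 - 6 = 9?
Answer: -39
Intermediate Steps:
Z = ⅓ ≈ 0.33333
h = 60 (h = 24 + 4*9 = 24 + 36 = 60)
N(p) = -2 (N(p) = -3 + 3*(⅓) = -3 + 1 = -2)
(-6*1*(-13))/N(L(h)) = (-6*1*(-13))/(-2) = -6*(-13)*(-½) = 78*(-½) = -39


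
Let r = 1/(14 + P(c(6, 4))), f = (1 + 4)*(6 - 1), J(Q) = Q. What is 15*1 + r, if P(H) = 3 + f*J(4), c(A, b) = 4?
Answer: 1756/117 ≈ 15.009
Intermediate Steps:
f = 25 (f = 5*5 = 25)
P(H) = 103 (P(H) = 3 + 25*4 = 3 + 100 = 103)
r = 1/117 (r = 1/(14 + 103) = 1/117 ≈ 0.0085470)
15*1 + r = 15*1 + 1/117 = 15 + 1/117 = 1756/117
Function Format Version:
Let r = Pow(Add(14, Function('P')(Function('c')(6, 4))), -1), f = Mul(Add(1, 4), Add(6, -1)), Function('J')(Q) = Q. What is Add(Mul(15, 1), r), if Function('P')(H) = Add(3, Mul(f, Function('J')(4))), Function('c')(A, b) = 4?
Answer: Rational(1756, 117) ≈ 15.009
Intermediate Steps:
f = 25 (f = Mul(5, 5) = 25)
Function('P')(H) = 103 (Function('P')(H) = Add(3, Mul(25, 4)) = Add(3, 100) = 103)
r = Rational(1, 117) (r = Pow(Add(14, 103), -1) = Pow(117, -1) = Rational(1, 117) ≈ 0.0085470)
Add(Mul(15, 1), r) = Add(Mul(15, 1), Rational(1, 117)) = Add(15, Rational(1, 117)) = Rational(1756, 117)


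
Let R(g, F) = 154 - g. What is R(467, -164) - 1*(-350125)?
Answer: 349812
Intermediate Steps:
R(467, -164) - 1*(-350125) = (154 - 1*467) - 1*(-350125) = (154 - 467) + 350125 = -313 + 350125 = 349812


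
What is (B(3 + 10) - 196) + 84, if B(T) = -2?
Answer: -114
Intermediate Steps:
(B(3 + 10) - 196) + 84 = (-2 - 196) + 84 = -198 + 84 = -114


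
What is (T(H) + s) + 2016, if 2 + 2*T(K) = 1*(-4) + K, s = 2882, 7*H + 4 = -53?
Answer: 68473/14 ≈ 4890.9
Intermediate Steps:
H = -57/7 (H = -4/7 + (⅐)*(-53) = -4/7 - 53/7 = -57/7 ≈ -8.1429)
T(K) = -3 + K/2 (T(K) = -1 + (1*(-4) + K)/2 = -1 + (-4 + K)/2 = -1 + (-2 + K/2) = -3 + K/2)
(T(H) + s) + 2016 = ((-3 + (½)*(-57/7)) + 2882) + 2016 = ((-3 - 57/14) + 2882) + 2016 = (-99/14 + 2882) + 2016 = 40249/14 + 2016 = 68473/14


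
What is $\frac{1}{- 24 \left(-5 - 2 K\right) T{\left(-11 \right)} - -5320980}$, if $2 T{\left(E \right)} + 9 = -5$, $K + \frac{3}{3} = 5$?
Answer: $\frac{1}{5318796} \approx 1.8801 \cdot 10^{-7}$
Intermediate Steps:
$K = 4$ ($K = -1 + 5 = 4$)
$T{\left(E \right)} = -7$ ($T{\left(E \right)} = - \frac{9}{2} + \frac{1}{2} \left(-5\right) = - \frac{9}{2} - \frac{5}{2} = -7$)
$\frac{1}{- 24 \left(-5 - 2 K\right) T{\left(-11 \right)} - -5320980} = \frac{1}{- 24 \left(-5 - 8\right) \left(-7\right) - -5320980} = \frac{1}{- 24 \left(-5 - 8\right) \left(-7\right) + 5320980} = \frac{1}{\left(-24\right) \left(-13\right) \left(-7\right) + 5320980} = \frac{1}{312 \left(-7\right) + 5320980} = \frac{1}{-2184 + 5320980} = \frac{1}{5318796}$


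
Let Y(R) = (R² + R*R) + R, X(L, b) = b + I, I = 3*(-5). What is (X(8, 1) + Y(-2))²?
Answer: 64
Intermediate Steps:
I = -15
X(L, b) = -15 + b (X(L, b) = b - 15 = -15 + b)
Y(R) = R + 2*R² (Y(R) = (R² + R²) + R = 2*R² + R = R + 2*R²)
(X(8, 1) + Y(-2))² = ((-15 + 1) - 2*(1 + 2*(-2)))² = (-14 - 2*(1 - 4))² = (-14 - 2*(-3))² = (-14 + 6)² = (-8)² = 64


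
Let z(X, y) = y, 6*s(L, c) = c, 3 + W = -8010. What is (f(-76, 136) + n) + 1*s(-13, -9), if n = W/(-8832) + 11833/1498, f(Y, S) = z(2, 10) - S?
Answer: -261725885/2205056 ≈ -118.69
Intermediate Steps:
W = -8013 (W = -3 - 8010 = -8013)
s(L, c) = c/6
f(Y, S) = 10 - S
n = 19418755/2205056 (n = -8013/(-8832) + 11833/1498 = -8013*(-1/8832) + 11833*(1/1498) = 2671/2944 + 11833/1498 = 19418755/2205056 ≈ 8.8065)
(f(-76, 136) + n) + 1*s(-13, -9) = ((10 - 1*136) + 19418755/2205056) + 1*((1/6)*(-9)) = ((10 - 136) + 19418755/2205056) + 1*(-3/2) = (-126 + 19418755/2205056) - 3/2 = -258418301/2205056 - 3/2 = -261725885/2205056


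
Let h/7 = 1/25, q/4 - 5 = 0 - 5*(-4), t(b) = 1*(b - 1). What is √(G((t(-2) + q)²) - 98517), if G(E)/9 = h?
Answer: I*√2462862/5 ≈ 313.87*I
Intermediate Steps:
t(b) = -1 + b (t(b) = 1*(-1 + b) = -1 + b)
q = 100 (q = 20 + 4*(0 - 5*(-4)) = 20 + 4*(0 + 20) = 20 + 4*20 = 20 + 80 = 100)
h = 7/25 ≈ 0.28000
G(E) = 63/25 (G(E) = 9*(7/25) = 63/25)
√(G((t(-2) + q)²) - 98517) = √(63/25 - 98517) = √(-2462862/25) = I*√2462862/5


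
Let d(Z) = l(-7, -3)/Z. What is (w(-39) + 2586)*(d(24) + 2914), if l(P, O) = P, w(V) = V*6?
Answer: 6853042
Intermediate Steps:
w(V) = 6*V
d(Z) = -7/Z
(w(-39) + 2586)*(d(24) + 2914) = (6*(-39) + 2586)*(-7/24 + 2914) = (-234 + 2586)*(-7*1/24 + 2914) = 2352*(-7/24 + 2914) = 2352*(69929/24) = 6853042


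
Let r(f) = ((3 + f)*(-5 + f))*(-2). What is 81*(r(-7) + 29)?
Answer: -5427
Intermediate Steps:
r(f) = -2*(-5 + f)*(3 + f) (r(f) = ((-5 + f)*(3 + f))*(-2) = -2*(-5 + f)*(3 + f))
81*(r(-7) + 29) = 81*((30 - 2*(-7)² + 4*(-7)) + 29) = 81*((30 - 2*49 - 28) + 29) = 81*((30 - 98 - 28) + 29) = 81*(-96 + 29) = 81*(-67) = -5427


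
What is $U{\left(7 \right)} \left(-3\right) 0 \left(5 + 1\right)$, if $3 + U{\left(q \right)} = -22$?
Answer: $0$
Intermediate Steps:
$U{\left(q \right)} = -25$ ($U{\left(q \right)} = -3 - 22 = -25$)
$U{\left(7 \right)} \left(-3\right) 0 \left(5 + 1\right) = - 25 \left(-3\right) 0 \left(5 + 1\right) = - 25 \cdot 0 \cdot 6 = \left(-25\right) 0 = 0$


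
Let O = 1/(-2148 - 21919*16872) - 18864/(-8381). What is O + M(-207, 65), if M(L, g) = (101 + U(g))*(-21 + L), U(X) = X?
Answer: -128795732173535357/3403175651544 ≈ -37846.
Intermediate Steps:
M(L, g) = (-21 + L)*(101 + g) (M(L, g) = (101 + g)*(-21 + L) = (-21 + L)*(101 + g))
O = 7659886101955/3403175651544 (O = (1/16872)/(-24067) - 18864*(-1/8381) = -1/24067*1/16872 + 18864/8381 = -1/406058424 + 18864/8381 = 7659886101955/3403175651544 ≈ 2.2508)
O + M(-207, 65) = 7659886101955/3403175651544 + (-2121 - 21*65 + 101*(-207) - 207*65) = 7659886101955/3403175651544 + (-2121 - 1365 - 20907 - 13455) = 7659886101955/3403175651544 - 37848 = -128795732173535357/3403175651544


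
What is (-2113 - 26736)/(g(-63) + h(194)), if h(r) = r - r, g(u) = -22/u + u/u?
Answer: -106911/5 ≈ -21382.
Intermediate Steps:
g(u) = 1 - 22/u (g(u) = -22/u + 1 = 1 - 22/u)
h(r) = 0
(-2113 - 26736)/(g(-63) + h(194)) = (-2113 - 26736)/((-22 - 63)/(-63) + 0) = -28849/(-1/63*(-85) + 0) = -28849/(85/63 + 0) = -28849/85/63 = -28849*63/85 = -106911/5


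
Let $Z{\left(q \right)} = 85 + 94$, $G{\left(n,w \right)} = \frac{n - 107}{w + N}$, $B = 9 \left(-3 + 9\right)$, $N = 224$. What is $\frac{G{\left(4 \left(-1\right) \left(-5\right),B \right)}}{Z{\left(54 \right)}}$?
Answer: $- \frac{87}{49762} \approx -0.0017483$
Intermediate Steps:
$B = 54$ ($B = 9 \cdot 6 = 54$)
$G{\left(n,w \right)} = \frac{-107 + n}{224 + w}$ ($G{\left(n,w \right)} = \frac{n - 107}{w + 224} = \frac{-107 + n}{224 + w}$)
$Z{\left(q \right)} = 179$
$\frac{G{\left(4 \left(-1\right) \left(-5\right),B \right)}}{Z{\left(54 \right)}} = \frac{\frac{1}{224 + 54} \left(-107 + 4 \left(-1\right) \left(-5\right)\right)}{179} = \frac{-107 - -20}{278} \cdot \frac{1}{179} = \frac{-107 + 20}{278} \cdot \frac{1}{179} = \frac{1}{278} \left(-87\right) \frac{1}{179} = \left(- \frac{87}{278}\right) \frac{1}{179} = - \frac{87}{49762}$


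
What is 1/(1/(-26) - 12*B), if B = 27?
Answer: -26/8425 ≈ -0.0030861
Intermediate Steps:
1/(1/(-26) - 12*B) = 1/(1/(-26) - 12*27) = 1/(-1/26 - 324) = 1/(-8425/26) = -26/8425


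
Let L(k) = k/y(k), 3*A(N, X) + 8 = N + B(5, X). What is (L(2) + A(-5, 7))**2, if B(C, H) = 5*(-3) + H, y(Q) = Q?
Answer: 36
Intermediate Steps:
B(C, H) = -15 + H
A(N, X) = -23/3 + N/3 + X/3 (A(N, X) = -8/3 + (N + (-15 + X))/3 = -8/3 + (-15 + N + X)/3 = -8/3 + (-5 + N/3 + X/3) = -23/3 + N/3 + X/3)
L(k) = 1 (L(k) = k/k = 1)
(L(2) + A(-5, 7))**2 = (1 + (-23/3 + (1/3)*(-5) + (1/3)*7))**2 = (1 + (-23/3 - 5/3 + 7/3))**2 = (1 - 7)**2 = (-6)**2 = 36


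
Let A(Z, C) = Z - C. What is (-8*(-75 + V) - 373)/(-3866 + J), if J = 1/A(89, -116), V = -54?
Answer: -135095/792529 ≈ -0.17046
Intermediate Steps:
J = 1/205 (J = 1/(89 - 1*(-116)) = 1/(89 + 116) = 1/205 ≈ 0.0048781)
(-8*(-75 + V) - 373)/(-3866 + J) = (-8*(-75 - 54) - 373)/(-3866 + 1/205) = (-8*(-129) - 373)/(-792529/205) = (1032 - 373)*(-205/792529) = 659*(-205/792529) = -135095/792529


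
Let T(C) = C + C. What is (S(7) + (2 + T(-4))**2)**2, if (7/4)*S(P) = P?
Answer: 1600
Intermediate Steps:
T(C) = 2*C
S(P) = 4*P/7
(S(7) + (2 + T(-4))**2)**2 = ((4/7)*7 + (2 + 2*(-4))**2)**2 = (4 + (2 - 8)**2)**2 = (4 + (-6)**2)**2 = (4 + 36)**2 = 40**2 = 1600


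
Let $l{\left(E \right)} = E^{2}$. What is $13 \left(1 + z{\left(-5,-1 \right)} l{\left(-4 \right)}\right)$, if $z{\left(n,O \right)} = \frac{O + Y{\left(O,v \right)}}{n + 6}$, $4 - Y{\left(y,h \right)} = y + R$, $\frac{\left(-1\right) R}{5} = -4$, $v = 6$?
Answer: $-3315$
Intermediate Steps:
$R = 20$ ($R = \left(-5\right) \left(-4\right) = 20$)
$Y{\left(y,h \right)} = -16 - y$ ($Y{\left(y,h \right)} = 4 - \left(y + 20\right) = 4 - \left(20 + y\right) = -16 - y$)
$z{\left(n,O \right)} = - \frac{16}{6 + n}$ ($z{\left(n,O \right)} = \frac{O - \left(16 + O\right)}{n + 6} = - \frac{16}{6 + n}$)
$13 \left(1 + z{\left(-5,-1 \right)} l{\left(-4 \right)}\right) = 13 \left(1 + - \frac{16}{6 - 5} \left(-4\right)^{2}\right) = 13 \left(1 + - \frac{16}{1} \cdot 16\right) = 13 \left(1 + \left(-16\right) 1 \cdot 16\right) = 13 \left(1 - 256\right) = 13 \left(-255\right) = -3315$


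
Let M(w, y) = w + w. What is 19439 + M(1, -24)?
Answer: 19441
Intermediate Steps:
M(w, y) = 2*w
19439 + M(1, -24) = 19439 + 2*1 = 19439 + 2 = 19441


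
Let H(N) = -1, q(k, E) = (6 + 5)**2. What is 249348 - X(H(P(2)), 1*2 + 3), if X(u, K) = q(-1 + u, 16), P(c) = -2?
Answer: 249227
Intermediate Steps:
q(k, E) = 121 (q(k, E) = 11**2 = 121)
X(u, K) = 121
249348 - X(H(P(2)), 1*2 + 3) = 249348 - 1*121 = 249348 - 121 = 249227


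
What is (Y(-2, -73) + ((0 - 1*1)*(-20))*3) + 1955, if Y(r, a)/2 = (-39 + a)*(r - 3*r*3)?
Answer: -1569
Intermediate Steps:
Y(r, a) = -16*r*(-39 + a) (Y(r, a) = 2*((-39 + a)*(r - 3*r*3)) = 2*((-39 + a)*(r - 9*r)) = 2*((-39 + a)*(-8*r)) = 2*(-8*r*(-39 + a)) = -16*r*(-39 + a))
(Y(-2, -73) + ((0 - 1*1)*(-20))*3) + 1955 = (16*(-2)*(39 - 1*(-73)) + ((0 - 1*1)*(-20))*3) + 1955 = (16*(-2)*(39 + 73) + ((0 - 1)*(-20))*3) + 1955 = (16*(-2)*112 - 1*(-20)*3) + 1955 = (-3584 + 20*3) + 1955 = (-3584 + 60) + 1955 = -3524 + 1955 = -1569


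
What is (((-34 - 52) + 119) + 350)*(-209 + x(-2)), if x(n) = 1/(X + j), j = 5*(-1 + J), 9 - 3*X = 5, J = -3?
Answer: -4483781/56 ≈ -80068.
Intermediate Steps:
X = 4/3 (X = 3 - ⅓*5 = 3 - 5/3 = 4/3 ≈ 1.3333)
j = -20 (j = 5*(-1 - 3) = 5*(-4) = -20)
x(n) = -3/56 (x(n) = 1/(4/3 - 20) = 1/(-56/3) = -3/56)
(((-34 - 52) + 119) + 350)*(-209 + x(-2)) = (((-34 - 52) + 119) + 350)*(-209 - 3/56) = ((-86 + 119) + 350)*(-11707/56) = (33 + 350)*(-11707/56) = 383*(-11707/56) = -4483781/56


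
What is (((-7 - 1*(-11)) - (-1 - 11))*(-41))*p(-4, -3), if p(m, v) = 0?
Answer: 0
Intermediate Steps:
(((-7 - 1*(-11)) - (-1 - 11))*(-41))*p(-4, -3) = (((-7 - 1*(-11)) - (-1 - 11))*(-41))*0 = (((-7 + 11) - 1*(-12))*(-41))*0 = ((4 + 12)*(-41))*0 = (16*(-41))*0 = -656*0 = 0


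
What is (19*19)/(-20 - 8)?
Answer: -361/28 ≈ -12.893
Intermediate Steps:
(19*19)/(-20 - 8) = 361/(-28) = 361*(-1/28) = -361/28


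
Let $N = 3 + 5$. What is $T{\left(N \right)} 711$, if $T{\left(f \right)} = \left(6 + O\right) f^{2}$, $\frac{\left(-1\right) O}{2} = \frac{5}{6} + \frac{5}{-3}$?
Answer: $348864$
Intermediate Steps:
$N = 8$
$O = \frac{5}{3}$ ($O = - 2 \left(\frac{5}{6} + \frac{5}{-3}\right) = - 2 \left(5 \cdot \frac{1}{6} + 5 \left(- \frac{1}{3}\right)\right) = - 2 \left(\frac{5}{6} - \frac{5}{3}\right) = \left(-2\right) \left(- \frac{5}{6}\right) = \frac{5}{3} \approx 1.6667$)
$T{\left(f \right)} = \frac{23 f^{2}}{3}$ ($T{\left(f \right)} = \left(6 + \frac{5}{3}\right) f^{2} = \frac{23 f^{2}}{3}$)
$T{\left(N \right)} 711 = \frac{23 \cdot 8^{2}}{3} \cdot 711 = \frac{23}{3} \cdot 64 \cdot 711 = \frac{1472}{3} \cdot 711 = 348864$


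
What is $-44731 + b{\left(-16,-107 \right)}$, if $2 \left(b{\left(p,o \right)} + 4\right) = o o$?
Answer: $- \frac{78021}{2} \approx -39011.0$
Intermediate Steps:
$b{\left(p,o \right)} = -4 + \frac{o^{2}}{2}$ ($b{\left(p,o \right)} = -4 + \frac{o o}{2} = -4 + \frac{o^{2}}{2}$)
$-44731 + b{\left(-16,-107 \right)} = -44731 - \left(4 - \frac{\left(-107\right)^{2}}{2}\right) = -44731 + \left(-4 + \frac{1}{2} \cdot 11449\right) = -44731 + \left(-4 + \frac{11449}{2}\right) = -44731 + \frac{11441}{2} = - \frac{78021}{2}$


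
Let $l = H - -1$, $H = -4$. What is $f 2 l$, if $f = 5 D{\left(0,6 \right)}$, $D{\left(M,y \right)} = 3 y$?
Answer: $-540$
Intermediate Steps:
$l = -3$ ($l = -4 - -1 = -4 + 1 = -3$)
$f = 90$ ($f = 5 \cdot 3 \cdot 6 = 5 \cdot 18 = 90$)
$f 2 l = 90 \cdot 2 \left(-3\right) = 180 \left(-3\right) = -540$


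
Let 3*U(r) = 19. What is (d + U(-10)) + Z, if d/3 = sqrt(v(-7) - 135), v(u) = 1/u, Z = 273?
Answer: 838/3 + 3*I*sqrt(6622)/7 ≈ 279.33 + 34.875*I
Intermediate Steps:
U(r) = 19/3 (U(r) = (1/3)*19 = 19/3)
d = 3*I*sqrt(6622)/7 (d = 3*sqrt(1/(-7) - 135) = 3*sqrt(-1/7 - 135) = 3*sqrt(-946/7) = 3*(I*sqrt(6622)/7) = 3*I*sqrt(6622)/7 ≈ 34.875*I)
(d + U(-10)) + Z = (3*I*sqrt(6622)/7 + 19/3) + 273 = (19/3 + 3*I*sqrt(6622)/7) + 273 = 838/3 + 3*I*sqrt(6622)/7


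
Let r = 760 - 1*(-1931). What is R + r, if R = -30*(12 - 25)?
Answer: 3081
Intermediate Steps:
R = 390 (R = -30*(-13) = 390)
r = 2691 (r = 760 + 1931 = 2691)
R + r = 390 + 2691 = 3081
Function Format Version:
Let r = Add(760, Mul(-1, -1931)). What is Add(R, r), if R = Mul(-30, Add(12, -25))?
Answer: 3081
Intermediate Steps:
R = 390 (R = Mul(-30, -13) = 390)
r = 2691 (r = Add(760, 1931) = 2691)
Add(R, r) = Add(390, 2691) = 3081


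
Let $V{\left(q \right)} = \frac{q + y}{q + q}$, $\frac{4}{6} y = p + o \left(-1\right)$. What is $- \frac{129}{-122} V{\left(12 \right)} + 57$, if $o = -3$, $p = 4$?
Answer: $\frac{113199}{1952} \approx 57.991$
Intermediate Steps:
$y = \frac{21}{2}$ ($y = \frac{3 \left(4 - -3\right)}{2} = \frac{3 \left(4 + 3\right)}{2} = \frac{3}{2} \cdot 7 = \frac{21}{2} \approx 10.5$)
$V{\left(q \right)} = \frac{\frac{21}{2} + q}{2 q}$ ($V{\left(q \right)} = \frac{q + \frac{21}{2}}{q + q} = \frac{\frac{21}{2} + q}{2 q}$)
$- \frac{129}{-122} V{\left(12 \right)} + 57 = - \frac{129}{-122} \frac{21 + 2 \cdot 12}{4 \cdot 12} + 57 = \left(-129\right) \left(- \frac{1}{122}\right) \frac{1}{4} \cdot \frac{1}{12} \left(21 + 24\right) + 57 = \frac{129 \cdot \frac{1}{4} \cdot \frac{1}{12} \cdot 45}{122} + 57 = \frac{129}{122} \cdot \frac{15}{16} + 57 = \frac{1935}{1952} + 57 = \frac{113199}{1952}$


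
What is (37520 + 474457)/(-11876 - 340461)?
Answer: -511977/352337 ≈ -1.4531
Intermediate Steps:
(37520 + 474457)/(-11876 - 340461) = 511977/(-352337) = 511977*(-1/352337) = -511977/352337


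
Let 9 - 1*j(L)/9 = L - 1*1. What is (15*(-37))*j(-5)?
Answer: -74925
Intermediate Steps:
j(L) = 90 - 9*L (j(L) = 81 - 9*(L - 1*1) = 81 - 9*(L - 1) = 81 - 9*(-1 + L) = 81 + (9 - 9*L) = 90 - 9*L)
(15*(-37))*j(-5) = (15*(-37))*(90 - 9*(-5)) = -555*(90 + 45) = -555*135 = -74925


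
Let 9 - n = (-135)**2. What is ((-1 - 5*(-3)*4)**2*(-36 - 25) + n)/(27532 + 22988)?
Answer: -230557/50520 ≈ -4.5637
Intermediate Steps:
n = -18216 (n = 9 - 1*(-135)**2 = 9 - 1*18225 = 9 - 18225 = -18216)
((-1 - 5*(-3)*4)**2*(-36 - 25) + n)/(27532 + 22988) = ((-1 - 5*(-3)*4)**2*(-36 - 25) - 18216)/(27532 + 22988) = ((-1 + 15*4)**2*(-61) - 18216)/50520 = ((-1 + 60)**2*(-61) - 18216)*(1/50520) = (59**2*(-61) - 18216)*(1/50520) = (3481*(-61) - 18216)*(1/50520) = (-212341 - 18216)*(1/50520) = -230557*1/50520 = -230557/50520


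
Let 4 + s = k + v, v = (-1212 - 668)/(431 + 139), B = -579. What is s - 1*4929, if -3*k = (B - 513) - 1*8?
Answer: -86823/19 ≈ -4569.6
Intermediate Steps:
v = -188/57 (v = -1880/570 = -1880*1/570 = -188/57 ≈ -3.2982)
k = 1100/3 (k = -((-579 - 513) - 1*8)/3 = -(-1092 - 8)/3 = -1/3*(-1100) = 1100/3 ≈ 366.67)
s = 6828/19 (s = -4 + (1100/3 - 188/57) = -4 + 6904/19 = 6828/19 ≈ 359.37)
s - 1*4929 = 6828/19 - 1*4929 = 6828/19 - 4929 = -86823/19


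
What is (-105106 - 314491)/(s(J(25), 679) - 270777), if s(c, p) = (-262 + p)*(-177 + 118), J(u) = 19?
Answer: 419597/295380 ≈ 1.4205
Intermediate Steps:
s(c, p) = 15458 - 59*p (s(c, p) = (-262 + p)*(-59) = 15458 - 59*p)
(-105106 - 314491)/(s(J(25), 679) - 270777) = (-105106 - 314491)/((15458 - 59*679) - 270777) = -419597/((15458 - 40061) - 270777) = -419597/(-24603 - 270777) = -419597/(-295380) = -419597*(-1/295380) = 419597/295380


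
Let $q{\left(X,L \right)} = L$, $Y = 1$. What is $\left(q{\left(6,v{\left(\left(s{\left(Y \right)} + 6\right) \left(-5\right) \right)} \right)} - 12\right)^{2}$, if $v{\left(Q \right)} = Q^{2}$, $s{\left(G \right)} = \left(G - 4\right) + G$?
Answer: $150544$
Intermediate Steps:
$s{\left(G \right)} = -4 + 2 G$ ($s{\left(G \right)} = \left(-4 + G\right) + G = -4 + 2 G$)
$\left(q{\left(6,v{\left(\left(s{\left(Y \right)} + 6\right) \left(-5\right) \right)} \right)} - 12\right)^{2} = \left(\left(\left(\left(-4 + 2 \cdot 1\right) + 6\right) \left(-5\right)\right)^{2} - 12\right)^{2} = \left(\left(\left(\left(-4 + 2\right) + 6\right) \left(-5\right)\right)^{2} - 12\right)^{2} = \left(\left(\left(-2 + 6\right) \left(-5\right)\right)^{2} - 12\right)^{2} = \left(\left(4 \left(-5\right)\right)^{2} - 12\right)^{2} = \left(\left(-20\right)^{2} - 12\right)^{2} = \left(400 - 12\right)^{2} = 388^{2} = 150544$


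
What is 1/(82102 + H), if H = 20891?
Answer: 1/102993 ≈ 9.7094e-6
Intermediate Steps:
1/(82102 + H) = 1/(82102 + 20891) = 1/102993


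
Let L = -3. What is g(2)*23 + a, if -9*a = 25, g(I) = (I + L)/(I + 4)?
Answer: -119/18 ≈ -6.6111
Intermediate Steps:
g(I) = (-3 + I)/(4 + I) (g(I) = (I - 3)/(I + 4) = (-3 + I)/(4 + I))
a = -25/9 (a = -1/9*25 = -25/9 ≈ -2.7778)
g(2)*23 + a = ((-3 + 2)/(4 + 2))*23 - 25/9 = (-1/6)*23 - 25/9 = ((1/6)*(-1))*23 - 25/9 = -1/6*23 - 25/9 = -23/6 - 25/9 = -119/18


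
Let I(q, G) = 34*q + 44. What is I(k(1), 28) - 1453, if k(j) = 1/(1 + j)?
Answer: -1392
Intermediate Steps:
I(q, G) = 44 + 34*q
I(k(1), 28) - 1453 = (44 + 34/(1 + 1)) - 1453 = (44 + 34/2) - 1453 = (44 + 34*(½)) - 1453 = (44 + 17) - 1453 = 61 - 1453 = -1392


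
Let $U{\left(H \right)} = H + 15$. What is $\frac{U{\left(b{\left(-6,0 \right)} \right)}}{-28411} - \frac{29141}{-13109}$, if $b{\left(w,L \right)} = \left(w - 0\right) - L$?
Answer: $\frac{827806970}{372439799} \approx 2.2227$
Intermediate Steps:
$b{\left(w,L \right)} = w - L$ ($b{\left(w,L \right)} = \left(w + 0\right) - L = w - L$)
$U{\left(H \right)} = 15 + H$
$\frac{U{\left(b{\left(-6,0 \right)} \right)}}{-28411} - \frac{29141}{-13109} = \frac{15 - 6}{-28411} - \frac{29141}{-13109} = \left(15 + \left(-6 + 0\right)\right) \left(- \frac{1}{28411}\right) - - \frac{29141}{13109} = \left(15 - 6\right) \left(- \frac{1}{28411}\right) + \frac{29141}{13109} = 9 \left(- \frac{1}{28411}\right) + \frac{29141}{13109} = - \frac{9}{28411} + \frac{29141}{13109} = \frac{827806970}{372439799}$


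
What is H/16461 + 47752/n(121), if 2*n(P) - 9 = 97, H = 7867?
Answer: 786462623/872433 ≈ 901.46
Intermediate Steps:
n(P) = 53 (n(P) = 9/2 + (½)*97 = 9/2 + 97/2 = 53)
H/16461 + 47752/n(121) = 7867/16461 + 47752/53 = 786462623/872433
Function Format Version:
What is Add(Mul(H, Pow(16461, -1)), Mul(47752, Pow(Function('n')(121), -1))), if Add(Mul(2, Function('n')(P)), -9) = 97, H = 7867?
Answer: Rational(786462623, 872433) ≈ 901.46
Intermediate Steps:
Function('n')(P) = 53 (Function('n')(P) = Add(Rational(9, 2), Mul(Rational(1, 2), 97)) = Add(Rational(9, 2), Rational(97, 2)) = 53)
Add(Mul(H, Pow(16461, -1)), Mul(47752, Pow(Function('n')(121), -1))) = Add(Mul(7867, Pow(16461, -1)), Mul(47752, Pow(53, -1))) = Add(Mul(7867, Rational(1, 16461)), Mul(47752, Rational(1, 53))) = Add(Rational(7867, 16461), Rational(47752, 53)) = Rational(786462623, 872433)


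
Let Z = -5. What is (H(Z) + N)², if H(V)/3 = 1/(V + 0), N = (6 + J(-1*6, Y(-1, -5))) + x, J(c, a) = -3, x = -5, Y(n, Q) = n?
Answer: 169/25 ≈ 6.7600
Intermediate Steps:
N = -2 (N = (6 - 3) - 5 = 3 - 5 = -2)
H(V) = 3/V (H(V) = 3/(V + 0) = 3/V)
(H(Z) + N)² = (3/(-5) - 2)² = (3*(-⅕) - 2)² = (-⅗ - 2)² = (-13/5)² = 169/25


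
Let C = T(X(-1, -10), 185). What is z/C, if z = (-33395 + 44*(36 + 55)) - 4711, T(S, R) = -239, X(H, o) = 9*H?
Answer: 34102/239 ≈ 142.69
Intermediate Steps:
C = -239
z = -34102 (z = (-33395 + 44*91) - 4711 = (-33395 + 4004) - 4711 = -29391 - 4711 = -34102)
z/C = -34102/(-239) = -34102*(-1/239) = 34102/239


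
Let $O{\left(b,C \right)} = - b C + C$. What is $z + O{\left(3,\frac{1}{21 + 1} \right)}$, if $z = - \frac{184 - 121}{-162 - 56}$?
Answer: $\frac{475}{2398} \approx 0.19808$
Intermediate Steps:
$O{\left(b,C \right)} = C - C b$ ($O{\left(b,C \right)} = - C b + C = C - C b$)
$z = \frac{63}{218}$ ($z = - \frac{63}{-218} = - \frac{63 \left(-1\right)}{218} = \left(-1\right) \left(- \frac{63}{218}\right) = \frac{63}{218} \approx 0.28899$)
$z + O{\left(3,\frac{1}{21 + 1} \right)} = \frac{63}{218} + \frac{1 - 3}{21 + 1} = \frac{63}{218} + \frac{1 - 3}{22} = \frac{63}{218} + \frac{1}{22} \left(-2\right) = \frac{63}{218} - \frac{1}{11} = \frac{475}{2398}$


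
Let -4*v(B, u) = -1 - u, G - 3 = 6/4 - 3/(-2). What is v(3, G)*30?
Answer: 105/2 ≈ 52.500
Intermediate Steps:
G = 6 (G = 3 + (6/4 - 3/(-2)) = 3 + (6*(¼) - 3*(-½)) = 3 + (3/2 + 3/2) = 3 + 3 = 6)
v(B, u) = ¼ + u/4 (v(B, u) = -(-1 - u)/4 = ¼ + u/4)
v(3, G)*30 = (¼ + (¼)*6)*30 = (¼ + 3/2)*30 = (7/4)*30 = 105/2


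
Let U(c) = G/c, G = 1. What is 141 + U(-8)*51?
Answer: 1077/8 ≈ 134.63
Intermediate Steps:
U(c) = 1/c
141 + U(-8)*51 = 141 + 51/(-8) = 141 - ⅛*51 = 141 - 51/8 = 1077/8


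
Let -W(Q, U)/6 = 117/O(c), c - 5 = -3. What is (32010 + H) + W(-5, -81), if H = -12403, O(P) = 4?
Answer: 38863/2 ≈ 19432.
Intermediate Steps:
c = 2 (c = 5 - 3 = 2)
W(Q, U) = -351/2 (W(Q, U) = -702/4 = -6*117/4 = -351/2)
(32010 + H) + W(-5, -81) = (32010 - 12403) - 351/2 = 19607 - 351/2 = 38863/2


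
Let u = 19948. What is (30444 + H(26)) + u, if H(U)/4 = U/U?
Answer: 50396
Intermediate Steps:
H(U) = 4 (H(U) = 4*(U/U) = 4*1 = 4)
(30444 + H(26)) + u = (30444 + 4) + 19948 = 30448 + 19948 = 50396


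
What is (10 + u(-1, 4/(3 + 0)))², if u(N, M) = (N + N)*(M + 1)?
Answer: 256/9 ≈ 28.444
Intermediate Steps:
u(N, M) = 2*N*(1 + M) (u(N, M) = (2*N)*(1 + M) = 2*N*(1 + M))
(10 + u(-1, 4/(3 + 0)))² = (10 + 2*(-1)*(1 + 4/(3 + 0)))² = (10 + 2*(-1)*(1 + 4/3))² = (10 + 2*(-1)*(7/3))² = (10 - 14/3)² = (16/3)² = 256/9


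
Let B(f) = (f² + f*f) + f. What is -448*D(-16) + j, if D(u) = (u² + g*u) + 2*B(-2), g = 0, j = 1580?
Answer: -118484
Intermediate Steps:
B(f) = f + 2*f² (B(f) = (f² + f²) + f = 2*f² + f = f + 2*f²)
D(u) = 12 + u² (D(u) = (u² + 0*u) + 2*(-2*(1 + 2*(-2))) = (u² + 0) + 2*(-2*(1 - 4)) = u² + 2*(-2*(-3)) = u² + 2*6 = u² + 12 = 12 + u²)
-448*D(-16) + j = -448*(12 + (-16)²) + 1580 = -448*(12 + 256) + 1580 = -448*268 + 1580 = -120064 + 1580 = -118484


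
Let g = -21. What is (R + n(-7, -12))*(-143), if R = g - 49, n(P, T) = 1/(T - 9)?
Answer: 210353/21 ≈ 10017.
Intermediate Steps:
n(P, T) = 1/(-9 + T)
R = -70 (R = -21 - 49 = -70)
(R + n(-7, -12))*(-143) = (-70 + 1/(-9 - 12))*(-143) = (-70 + 1/(-21))*(-143) = (-70 - 1/21)*(-143) = -1471/21*(-143) = 210353/21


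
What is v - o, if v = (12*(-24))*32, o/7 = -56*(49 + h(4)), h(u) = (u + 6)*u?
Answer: 25672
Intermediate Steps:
h(u) = u*(6 + u) (h(u) = (6 + u)*u = u*(6 + u))
o = -34888 (o = 7*(-56*(49 + 4*(6 + 4))) = 7*(-56*(49 + 4*10)) = 7*(-56*(49 + 40)) = 7*(-56*89) = 7*(-4984) = -34888)
v = -9216 (v = -288*32 = -9216)
v - o = -9216 - 1*(-34888) = -9216 + 34888 = 25672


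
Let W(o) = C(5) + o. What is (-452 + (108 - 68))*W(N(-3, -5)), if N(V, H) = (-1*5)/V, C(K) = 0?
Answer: -2060/3 ≈ -686.67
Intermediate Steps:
N(V, H) = -5/V
W(o) = o (W(o) = 0 + o = o)
(-452 + (108 - 68))*W(N(-3, -5)) = (-452 + (108 - 68))*(-5/(-3)) = (-452 + 40)*(-5*(-⅓)) = -412*5/3 = -2060/3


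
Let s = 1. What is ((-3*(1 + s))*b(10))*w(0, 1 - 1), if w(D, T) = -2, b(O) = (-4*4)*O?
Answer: -1920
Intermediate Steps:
b(O) = -16*O
((-3*(1 + s))*b(10))*w(0, 1 - 1) = ((-3*(1 + 1))*(-16*10))*(-2) = (-3*2*(-160))*(-2) = -6*(-160)*(-2) = 960*(-2) = -1920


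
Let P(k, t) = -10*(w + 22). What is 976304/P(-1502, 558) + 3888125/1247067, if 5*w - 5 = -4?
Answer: -202775556103/46141479 ≈ -4394.6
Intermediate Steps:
w = ⅕ (w = 1 + (⅕)*(-4) = 1 - ⅘ = ⅕ ≈ 0.20000)
P(k, t) = -222 (P(k, t) = -10*(⅕ + 22) = -10*111/5 = -222)
976304/P(-1502, 558) + 3888125/1247067 = 976304/(-222) + 3888125/1247067 = 976304*(-1/222) + 3888125*(1/1247067) = -488152/111 + 3888125/1247067 = -202775556103/46141479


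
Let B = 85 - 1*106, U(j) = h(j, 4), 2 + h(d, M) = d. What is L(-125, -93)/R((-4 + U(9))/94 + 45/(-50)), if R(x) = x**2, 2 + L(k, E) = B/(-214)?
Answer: -22476575/8905824 ≈ -2.5238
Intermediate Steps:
h(d, M) = -2 + d
U(j) = -2 + j
B = -21 (B = 85 - 106 = -21)
L(k, E) = -407/214 (L(k, E) = -2 - 21/(-214) = -2 - 21*(-1/214) = -2 + 21/214 = -407/214)
L(-125, -93)/R((-4 + U(9))/94 + 45/(-50)) = -407/(214*((-4 + (-2 + 9))/94 + 45/(-50))**2) = -407/(214*((-4 + 7)*(1/94) + 45*(-1/50))**2) = -407/(214*(3*(1/94) - 9/10)**2) = -407/(214*(3/94 - 9/10)**2) = -407/(214*((-204/235)**2)) = -407/(214*41616/55225) = -407/214*55225/41616 = -22476575/8905824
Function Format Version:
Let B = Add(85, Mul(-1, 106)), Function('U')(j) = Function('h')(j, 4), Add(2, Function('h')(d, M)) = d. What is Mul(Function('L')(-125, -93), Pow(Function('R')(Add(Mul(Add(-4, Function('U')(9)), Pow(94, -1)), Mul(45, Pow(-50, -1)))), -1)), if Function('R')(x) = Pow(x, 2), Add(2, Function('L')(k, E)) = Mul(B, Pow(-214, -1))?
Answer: Rational(-22476575, 8905824) ≈ -2.5238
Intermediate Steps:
Function('h')(d, M) = Add(-2, d)
Function('U')(j) = Add(-2, j)
B = -21 (B = Add(85, -106) = -21)
Function('L')(k, E) = Rational(-407, 214) (Function('L')(k, E) = Add(-2, Mul(-21, Pow(-214, -1))) = Add(-2, Mul(-21, Rational(-1, 214))) = Add(-2, Rational(21, 214)) = Rational(-407, 214))
Mul(Function('L')(-125, -93), Pow(Function('R')(Add(Mul(Add(-4, Function('U')(9)), Pow(94, -1)), Mul(45, Pow(-50, -1)))), -1)) = Mul(Rational(-407, 214), Pow(Pow(Add(Mul(Add(-4, Add(-2, 9)), Pow(94, -1)), Mul(45, Pow(-50, -1))), 2), -1)) = Mul(Rational(-407, 214), Pow(Pow(Add(Mul(Add(-4, 7), Rational(1, 94)), Mul(45, Rational(-1, 50))), 2), -1)) = Mul(Rational(-407, 214), Pow(Pow(Add(Mul(3, Rational(1, 94)), Rational(-9, 10)), 2), -1)) = Mul(Rational(-407, 214), Pow(Pow(Add(Rational(3, 94), Rational(-9, 10)), 2), -1)) = Mul(Rational(-407, 214), Pow(Pow(Rational(-204, 235), 2), -1)) = Mul(Rational(-407, 214), Pow(Rational(41616, 55225), -1)) = Mul(Rational(-407, 214), Rational(55225, 41616)) = Rational(-22476575, 8905824)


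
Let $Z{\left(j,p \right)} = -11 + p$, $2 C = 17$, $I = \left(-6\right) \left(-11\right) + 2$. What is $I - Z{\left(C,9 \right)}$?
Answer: $70$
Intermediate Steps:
$I = 68$ ($I = 66 + 2 = 68$)
$C = \frac{17}{2}$ ($C = \frac{1}{2} \cdot 17 = \frac{17}{2} \approx 8.5$)
$I - Z{\left(C,9 \right)} = 68 - \left(-11 + 9\right) = 68 - -2 = 68 + 2 = 70$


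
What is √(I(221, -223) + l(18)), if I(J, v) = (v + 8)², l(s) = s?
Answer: √46243 ≈ 215.04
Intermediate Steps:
I(J, v) = (8 + v)²
√(I(221, -223) + l(18)) = √((8 - 223)² + 18) = √((-215)² + 18) = √(46225 + 18) = √46243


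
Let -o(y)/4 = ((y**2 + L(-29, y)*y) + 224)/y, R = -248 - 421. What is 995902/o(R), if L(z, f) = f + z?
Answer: 333129219/1829494 ≈ 182.09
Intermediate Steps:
R = -669
o(y) = -4*(224 + y**2 + y*(-29 + y))/y (o(y) = -4*((y**2 + (y - 29)*y) + 224)/y = -4*((y**2 + (-29 + y)*y) + 224)/y = -4*((y**2 + y*(-29 + y)) + 224)/y = -4*(224 + y**2 + y*(-29 + y))/y)
995902/o(R) = 995902/(116 - 896/(-669) - 8*(-669)) = 995902/(116 - 896*(-1/669) + 5352) = 995902/(116 + 896/669 + 5352) = 995902/(3658988/669) = 995902*(669/3658988) = 333129219/1829494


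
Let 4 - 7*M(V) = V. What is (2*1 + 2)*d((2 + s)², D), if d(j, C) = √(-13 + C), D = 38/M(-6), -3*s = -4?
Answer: 8*√85/5 ≈ 14.751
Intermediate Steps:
s = 4/3 (s = -⅓*(-4) = 4/3 ≈ 1.3333)
M(V) = 4/7 - V/7
D = 133/5 (D = 38/(4/7 - ⅐*(-6)) = 38/(4/7 + 6/7) = 38/(10/7) = 38*(7/10) = 133/5 ≈ 26.600)
(2*1 + 2)*d((2 + s)², D) = (2*1 + 2)*√(-13 + 133/5) = (2 + 2)*√(68/5) = 4*(2*√85/5) = 8*√85/5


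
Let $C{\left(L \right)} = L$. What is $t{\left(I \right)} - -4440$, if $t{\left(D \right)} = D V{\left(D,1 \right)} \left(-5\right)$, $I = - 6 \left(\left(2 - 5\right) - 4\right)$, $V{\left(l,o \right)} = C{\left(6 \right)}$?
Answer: $3180$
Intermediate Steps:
$V{\left(l,o \right)} = 6$
$I = 42$ ($I = - 6 \left(-3 - 4\right) = \left(-6\right) \left(-7\right) = 42$)
$t{\left(D \right)} = - 30 D$ ($t{\left(D \right)} = D 6 \left(-5\right) = 6 D \left(-5\right) = - 30 D$)
$t{\left(I \right)} - -4440 = \left(-30\right) 42 - -4440 = -1260 + 4440 = 3180$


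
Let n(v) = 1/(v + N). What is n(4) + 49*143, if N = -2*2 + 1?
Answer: 7008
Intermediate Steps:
N = -3 (N = -4 + 1 = -3)
n(v) = 1/(-3 + v) (n(v) = 1/(v - 3) = 1/(-3 + v))
n(4) + 49*143 = 1/(-3 + 4) + 49*143 = 1/1 + 7007 = 1 + 7007 = 7008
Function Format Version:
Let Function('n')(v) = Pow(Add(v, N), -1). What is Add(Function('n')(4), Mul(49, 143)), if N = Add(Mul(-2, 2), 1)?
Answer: 7008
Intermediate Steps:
N = -3 (N = Add(-4, 1) = -3)
Function('n')(v) = Pow(Add(-3, v), -1) (Function('n')(v) = Pow(Add(v, -3), -1) = Pow(Add(-3, v), -1))
Add(Function('n')(4), Mul(49, 143)) = Add(Pow(Add(-3, 4), -1), Mul(49, 143)) = Add(Pow(1, -1), 7007) = Add(1, 7007) = 7008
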